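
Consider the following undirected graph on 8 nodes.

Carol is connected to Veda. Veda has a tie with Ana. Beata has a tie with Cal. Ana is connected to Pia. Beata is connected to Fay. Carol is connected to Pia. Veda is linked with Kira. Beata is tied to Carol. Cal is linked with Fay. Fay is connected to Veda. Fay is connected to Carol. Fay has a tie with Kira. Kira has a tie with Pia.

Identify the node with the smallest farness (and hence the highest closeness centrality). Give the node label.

Fay

Farness (sum of distances to all others) for each node — Ana:14, Beata:12, Cal:14, Carol:10, Fay:9, Kira:11, Pia:12, Veda:10.
The smallest farness is 9, for Fay, so Fay has the highest closeness.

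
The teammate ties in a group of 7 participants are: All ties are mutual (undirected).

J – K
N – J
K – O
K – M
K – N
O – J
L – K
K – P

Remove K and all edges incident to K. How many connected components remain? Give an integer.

4

Without K, the remaining ties split the others into: {M}; {J, N, O}; {L}; {P}.
That's 4 separate components.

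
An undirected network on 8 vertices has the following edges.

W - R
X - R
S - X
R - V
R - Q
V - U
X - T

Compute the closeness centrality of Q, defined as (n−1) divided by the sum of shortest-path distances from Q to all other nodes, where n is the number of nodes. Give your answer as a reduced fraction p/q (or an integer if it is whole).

Distances from Q: R:1, S:3, T:3, U:3, V:2, W:2, X:2. Sum = 16.
n = 8, so closeness = 7/16.

7/16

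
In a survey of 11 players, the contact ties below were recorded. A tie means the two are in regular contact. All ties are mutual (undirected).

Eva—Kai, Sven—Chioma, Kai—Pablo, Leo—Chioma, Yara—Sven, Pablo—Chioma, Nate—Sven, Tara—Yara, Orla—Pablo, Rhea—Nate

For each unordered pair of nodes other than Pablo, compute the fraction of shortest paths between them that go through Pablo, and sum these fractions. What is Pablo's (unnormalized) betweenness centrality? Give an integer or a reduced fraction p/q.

Pairs whose geodesics pass through Pablo — Sven–Orla: 1; Sven–Eva: 1; Sven–Kai: 1; Nate–Orla: 1; Nate–Eva: 1; Nate–Kai: 1; Tara–Orla: 1; Tara–Eva: 1; Tara–Kai: 1; Chioma–Orla: 1; Chioma–Eva: 1; Chioma–Kai: 1; Orla–Yara: 1; Orla–Rhea: 1 … (+9 more pairs).
All other pairs contribute 0.
Summing the contributions gives betweenness(Pablo) = 23.

23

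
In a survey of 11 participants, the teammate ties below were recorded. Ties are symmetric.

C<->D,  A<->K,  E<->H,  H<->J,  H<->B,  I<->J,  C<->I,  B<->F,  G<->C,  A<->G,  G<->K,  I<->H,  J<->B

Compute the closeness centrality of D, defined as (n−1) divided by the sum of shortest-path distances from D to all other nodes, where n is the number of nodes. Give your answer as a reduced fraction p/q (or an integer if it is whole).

1/3

Distances from D: A:3, B:4, C:1, E:4, F:5, G:2, H:3, I:2, J:3, K:3. Sum = 30.
n = 11, so closeness = 10/30 = 1/3.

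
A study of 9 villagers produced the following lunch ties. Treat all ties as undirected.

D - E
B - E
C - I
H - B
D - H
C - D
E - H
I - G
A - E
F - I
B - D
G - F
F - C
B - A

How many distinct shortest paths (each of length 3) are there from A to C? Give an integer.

The shortest distance is 3. The length-3 paths are: A–B–D–C; A–E–D–C.
That gives 2 distinct shortest paths.

2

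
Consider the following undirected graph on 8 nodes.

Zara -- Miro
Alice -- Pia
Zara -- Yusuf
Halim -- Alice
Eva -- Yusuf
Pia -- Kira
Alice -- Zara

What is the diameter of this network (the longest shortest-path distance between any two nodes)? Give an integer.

5

Eccentricity of each node (its greatest distance to any other): Alice:3, Eva:5, Halim:4, Kira:5, Miro:4, Pia:4, Yusuf:4, Zara:3.
The maximum eccentricity is 5, realized for instance by the pair Eva–Kira via Eva – Yusuf – Zara – Alice – Pia – Kira. So the diameter is 5.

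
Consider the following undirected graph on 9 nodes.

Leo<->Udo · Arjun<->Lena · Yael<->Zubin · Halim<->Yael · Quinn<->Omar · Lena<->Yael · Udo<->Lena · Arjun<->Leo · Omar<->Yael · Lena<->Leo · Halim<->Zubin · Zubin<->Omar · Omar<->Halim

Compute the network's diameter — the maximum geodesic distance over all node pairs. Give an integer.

4

Eccentricity of each node (its greatest distance to any other): Arjun:4, Halim:3, Lena:3, Leo:4, Omar:3, Quinn:4, Udo:4, Yael:2, Zubin:3.
The maximum eccentricity is 4, realized for instance by the pair Quinn–Leo via Quinn – Omar – Yael – Lena – Leo. So the diameter is 4.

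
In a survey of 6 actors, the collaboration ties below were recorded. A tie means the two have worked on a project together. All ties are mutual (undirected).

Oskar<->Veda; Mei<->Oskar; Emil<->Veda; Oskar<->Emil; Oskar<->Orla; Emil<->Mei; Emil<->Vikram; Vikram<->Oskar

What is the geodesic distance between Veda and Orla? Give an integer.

2

One shortest route is Veda – Oskar – Orla, which uses 2 edges, and Veda and Orla are not directly tied, so nothing shorter exists. So d(Veda,Orla) = 2.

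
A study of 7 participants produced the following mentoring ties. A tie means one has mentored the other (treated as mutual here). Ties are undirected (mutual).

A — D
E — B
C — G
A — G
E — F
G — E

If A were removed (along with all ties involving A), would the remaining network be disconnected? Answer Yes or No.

Removing A leaves {B, C, E, F, and G} with no path to {D}, so the network splits into 2 components. A is a cut vertex.

Yes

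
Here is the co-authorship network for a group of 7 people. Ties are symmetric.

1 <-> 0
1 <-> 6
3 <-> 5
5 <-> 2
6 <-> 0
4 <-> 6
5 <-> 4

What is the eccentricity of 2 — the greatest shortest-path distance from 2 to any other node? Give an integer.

4

Distances from 2: 0:4, 1:4, 3:2, 4:2, 5:1, 6:3.
The largest is 4 (to 1 and 0), so the eccentricity of 2 is 4.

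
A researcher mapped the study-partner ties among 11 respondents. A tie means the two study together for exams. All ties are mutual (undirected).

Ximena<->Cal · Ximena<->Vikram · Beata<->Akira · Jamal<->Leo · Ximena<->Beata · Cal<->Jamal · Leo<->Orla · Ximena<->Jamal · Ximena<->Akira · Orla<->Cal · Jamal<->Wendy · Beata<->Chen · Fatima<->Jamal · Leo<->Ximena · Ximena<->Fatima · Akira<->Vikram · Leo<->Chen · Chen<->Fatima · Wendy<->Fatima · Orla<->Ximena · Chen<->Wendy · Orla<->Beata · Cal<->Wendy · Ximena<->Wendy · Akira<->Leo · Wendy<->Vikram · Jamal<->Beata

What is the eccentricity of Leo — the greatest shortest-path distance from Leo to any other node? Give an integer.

Distances from Leo: Akira:1, Beata:2, Cal:2, Chen:1, Fatima:2, Jamal:1, Orla:1, Vikram:2, Wendy:2, Ximena:1.
The largest is 2 (to Cal, Beata, Vikram, Wendy, and Fatima), so the eccentricity of Leo is 2.

2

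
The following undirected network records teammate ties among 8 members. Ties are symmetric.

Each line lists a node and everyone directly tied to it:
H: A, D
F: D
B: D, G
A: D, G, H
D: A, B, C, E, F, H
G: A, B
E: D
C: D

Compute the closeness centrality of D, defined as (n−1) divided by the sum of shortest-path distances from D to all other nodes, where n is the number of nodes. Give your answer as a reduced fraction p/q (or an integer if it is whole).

7/8

Distances from D: A:1, B:1, C:1, E:1, F:1, G:2, H:1. Sum = 8.
n = 8, so closeness = 7/8.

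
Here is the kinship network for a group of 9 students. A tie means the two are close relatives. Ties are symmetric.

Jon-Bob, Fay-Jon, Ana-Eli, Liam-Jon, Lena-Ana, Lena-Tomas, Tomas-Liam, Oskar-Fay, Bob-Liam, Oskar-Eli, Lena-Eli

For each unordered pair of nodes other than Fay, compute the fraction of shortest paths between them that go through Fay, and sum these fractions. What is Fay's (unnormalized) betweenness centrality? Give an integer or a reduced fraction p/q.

Pairs whose geodesics pass through Fay — Ana–Jon: 1/2; Eli–Jon: 1; Eli–Bob: 1/2; Oskar–Jon: 1; Oskar–Bob: 1; Oskar–Liam: 1.
All other pairs contribute 0.
Summing the contributions gives betweenness(Fay) = 5.

5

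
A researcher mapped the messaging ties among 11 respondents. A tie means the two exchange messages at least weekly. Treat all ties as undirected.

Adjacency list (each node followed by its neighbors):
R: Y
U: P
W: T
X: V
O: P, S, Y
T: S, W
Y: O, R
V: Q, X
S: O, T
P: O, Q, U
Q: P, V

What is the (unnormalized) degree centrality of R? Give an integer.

R is directly tied to Y. That is 1 neighbor, so the degree of R is 1.

1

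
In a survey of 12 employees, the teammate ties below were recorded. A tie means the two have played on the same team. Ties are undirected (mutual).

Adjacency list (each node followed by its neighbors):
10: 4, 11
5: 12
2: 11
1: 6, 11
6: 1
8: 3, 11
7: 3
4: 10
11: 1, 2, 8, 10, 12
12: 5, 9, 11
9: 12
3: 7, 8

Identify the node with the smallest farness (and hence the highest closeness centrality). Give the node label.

Farness (sum of distances to all others) for each node — 1:26, 2:28, 3:32, 4:36, 5:34, 6:36, 7:42, 8:24, 9:34, 10:26, 11:18, 12:24.
The smallest farness is 18, for 11, so 11 has the highest closeness.

11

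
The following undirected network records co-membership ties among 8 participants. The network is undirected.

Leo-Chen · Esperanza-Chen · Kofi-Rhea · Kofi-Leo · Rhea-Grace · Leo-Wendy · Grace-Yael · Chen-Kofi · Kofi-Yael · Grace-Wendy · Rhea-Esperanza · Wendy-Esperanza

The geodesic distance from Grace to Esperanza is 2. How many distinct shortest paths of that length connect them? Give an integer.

2

The shortest distance is 2. The length-2 paths are: Grace–Wendy–Esperanza; Grace–Rhea–Esperanza.
That gives 2 distinct shortest paths.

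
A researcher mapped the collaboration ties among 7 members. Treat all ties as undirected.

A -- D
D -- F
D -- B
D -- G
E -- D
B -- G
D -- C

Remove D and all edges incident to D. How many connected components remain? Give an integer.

5

Without D, the remaining ties split the others into: {F}; {B, G}; {A}; {E}; {C}.
That's 5 separate components.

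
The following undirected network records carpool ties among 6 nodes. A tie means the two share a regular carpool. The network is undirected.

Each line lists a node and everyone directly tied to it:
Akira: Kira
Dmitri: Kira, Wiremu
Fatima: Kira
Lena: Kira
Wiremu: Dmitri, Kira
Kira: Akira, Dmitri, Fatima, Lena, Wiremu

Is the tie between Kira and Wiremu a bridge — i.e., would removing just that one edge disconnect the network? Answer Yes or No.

No

Even without that edge, Kira still reaches Wiremu via Kira – Dmitri – Wiremu, so the network stays connected. Not a bridge.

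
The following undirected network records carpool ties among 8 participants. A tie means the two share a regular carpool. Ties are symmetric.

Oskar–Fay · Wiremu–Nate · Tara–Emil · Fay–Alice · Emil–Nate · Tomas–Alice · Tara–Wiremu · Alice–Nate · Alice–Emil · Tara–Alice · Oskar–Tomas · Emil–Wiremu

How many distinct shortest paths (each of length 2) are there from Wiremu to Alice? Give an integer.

3

The shortest distance is 2. The length-2 paths are: Wiremu–Tara–Alice; Wiremu–Nate–Alice; Wiremu–Emil–Alice.
That gives 3 distinct shortest paths.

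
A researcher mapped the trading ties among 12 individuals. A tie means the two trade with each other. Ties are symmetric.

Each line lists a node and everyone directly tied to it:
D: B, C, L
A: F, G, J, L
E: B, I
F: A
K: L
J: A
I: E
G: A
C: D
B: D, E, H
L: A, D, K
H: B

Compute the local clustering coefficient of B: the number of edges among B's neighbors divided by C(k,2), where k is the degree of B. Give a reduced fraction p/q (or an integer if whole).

B's neighbors: D, E, and H (k = 3).
Possible neighbor pairs: C(3,2) = 3. Edges among them: none → e = 0.
Clustering(B) = 0/3 = 0.

0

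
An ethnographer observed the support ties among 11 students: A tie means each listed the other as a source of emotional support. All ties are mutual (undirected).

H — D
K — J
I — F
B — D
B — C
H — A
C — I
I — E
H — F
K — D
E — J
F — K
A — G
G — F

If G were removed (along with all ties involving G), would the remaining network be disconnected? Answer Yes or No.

Even without G, every remaining node can still reach every other (the residual graph is connected), so G is not a cut vertex.

No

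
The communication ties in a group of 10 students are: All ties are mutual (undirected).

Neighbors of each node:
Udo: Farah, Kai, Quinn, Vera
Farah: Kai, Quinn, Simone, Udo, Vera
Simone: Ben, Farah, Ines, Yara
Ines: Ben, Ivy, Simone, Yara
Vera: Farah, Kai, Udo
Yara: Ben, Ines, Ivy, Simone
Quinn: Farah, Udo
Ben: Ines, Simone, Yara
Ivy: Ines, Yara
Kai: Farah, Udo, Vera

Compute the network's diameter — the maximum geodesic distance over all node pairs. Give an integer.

Eccentricity of each node (its greatest distance to any other): Ben:3, Farah:3, Ines:3, Ivy:4, Kai:4, Quinn:4, Simone:2, Udo:4, Vera:4, Yara:3.
The maximum eccentricity is 4, realized for instance by the pair Quinn–Ivy via Quinn – Farah – Simone – Ines – Ivy. So the diameter is 4.

4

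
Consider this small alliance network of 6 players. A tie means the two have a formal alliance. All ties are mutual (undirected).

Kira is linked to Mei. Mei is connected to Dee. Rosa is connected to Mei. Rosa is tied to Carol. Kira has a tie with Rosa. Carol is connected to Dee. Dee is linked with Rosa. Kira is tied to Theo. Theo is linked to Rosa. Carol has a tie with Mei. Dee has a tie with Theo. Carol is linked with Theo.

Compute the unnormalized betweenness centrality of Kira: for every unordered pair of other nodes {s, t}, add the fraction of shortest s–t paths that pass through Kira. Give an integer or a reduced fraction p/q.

Pairs whose geodesics pass through Kira — Theo–Mei: 1/4.
All other pairs contribute 0.
Summing the contributions gives betweenness(Kira) = 1/4.

1/4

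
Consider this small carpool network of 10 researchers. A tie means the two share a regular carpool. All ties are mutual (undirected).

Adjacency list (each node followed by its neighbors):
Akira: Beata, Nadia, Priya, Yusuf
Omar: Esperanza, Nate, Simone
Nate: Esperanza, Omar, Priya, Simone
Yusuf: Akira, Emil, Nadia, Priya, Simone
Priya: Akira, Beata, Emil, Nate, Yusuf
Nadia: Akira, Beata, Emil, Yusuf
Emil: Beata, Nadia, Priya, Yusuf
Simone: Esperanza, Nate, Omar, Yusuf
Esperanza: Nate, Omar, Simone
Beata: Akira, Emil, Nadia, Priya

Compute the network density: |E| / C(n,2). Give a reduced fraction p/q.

4/9

There are 20 edges and 10 nodes, so the maximum possible is C(10,2) = 45.
Density = 20/45 = 4/9.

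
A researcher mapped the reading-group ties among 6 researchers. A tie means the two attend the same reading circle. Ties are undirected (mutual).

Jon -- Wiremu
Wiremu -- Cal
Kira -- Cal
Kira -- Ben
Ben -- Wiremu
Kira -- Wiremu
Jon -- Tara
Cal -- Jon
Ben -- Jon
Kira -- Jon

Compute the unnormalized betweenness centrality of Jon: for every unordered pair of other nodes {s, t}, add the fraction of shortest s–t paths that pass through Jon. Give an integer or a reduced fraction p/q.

13/3

Pairs whose geodesics pass through Jon — Ben–Cal: 1/3; Ben–Tara: 1; Wiremu–Tara: 1; Cal–Tara: 1; Kira–Tara: 1.
All other pairs contribute 0.
Summing the contributions gives betweenness(Jon) = 13/3.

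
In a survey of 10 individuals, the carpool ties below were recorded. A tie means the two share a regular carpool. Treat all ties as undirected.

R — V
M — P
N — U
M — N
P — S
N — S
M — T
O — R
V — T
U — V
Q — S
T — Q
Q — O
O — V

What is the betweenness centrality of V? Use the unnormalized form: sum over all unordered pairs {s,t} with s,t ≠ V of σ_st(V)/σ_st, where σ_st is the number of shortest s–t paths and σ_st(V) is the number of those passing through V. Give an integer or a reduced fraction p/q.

Pairs whose geodesics pass through V — M–R: 1; M–O: 1/2; P–R: 1/2; N–R: 1; N–O: 1/2; U–R: 1; U–O: 1; U–Q: 2/3; U–T: 1; R–T: 1; O–T: 1/2.
All other pairs contribute 0.
Summing the contributions gives betweenness(V) = 26/3.

26/3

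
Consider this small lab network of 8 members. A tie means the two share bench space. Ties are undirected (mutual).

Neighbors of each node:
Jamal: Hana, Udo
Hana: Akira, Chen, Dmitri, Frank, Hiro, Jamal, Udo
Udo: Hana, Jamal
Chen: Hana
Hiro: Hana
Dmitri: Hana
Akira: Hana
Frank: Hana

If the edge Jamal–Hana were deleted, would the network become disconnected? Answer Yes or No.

Even without that edge, Jamal still reaches Hana via Jamal – Udo – Hana, so the network stays connected. Not a bridge.

No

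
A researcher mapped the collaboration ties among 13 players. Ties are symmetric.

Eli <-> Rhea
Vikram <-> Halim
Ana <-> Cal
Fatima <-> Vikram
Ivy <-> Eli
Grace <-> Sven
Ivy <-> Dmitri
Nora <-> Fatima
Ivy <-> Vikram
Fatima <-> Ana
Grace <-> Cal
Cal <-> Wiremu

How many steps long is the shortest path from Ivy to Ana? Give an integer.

One shortest route is Ivy – Vikram – Fatima – Ana, which uses 3 edges, and at distance 2 from Ivy we only reach {Fatima, Halim, Rhea}, which does not include Ana. So d(Ivy,Ana) = 3.

3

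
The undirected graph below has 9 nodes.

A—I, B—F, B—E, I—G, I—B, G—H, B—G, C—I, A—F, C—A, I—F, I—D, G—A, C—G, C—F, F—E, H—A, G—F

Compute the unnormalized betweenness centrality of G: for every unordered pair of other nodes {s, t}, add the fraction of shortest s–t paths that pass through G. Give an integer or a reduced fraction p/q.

Pairs whose geodesics pass through G — A–B: 1/3; D–H: 1/2; H–I: 1/2; H–F: 1/2; H–C: 1/2; H–E: 2/3; H–B: 1; C–B: 1/3.
All other pairs contribute 0.
Summing the contributions gives betweenness(G) = 13/3.

13/3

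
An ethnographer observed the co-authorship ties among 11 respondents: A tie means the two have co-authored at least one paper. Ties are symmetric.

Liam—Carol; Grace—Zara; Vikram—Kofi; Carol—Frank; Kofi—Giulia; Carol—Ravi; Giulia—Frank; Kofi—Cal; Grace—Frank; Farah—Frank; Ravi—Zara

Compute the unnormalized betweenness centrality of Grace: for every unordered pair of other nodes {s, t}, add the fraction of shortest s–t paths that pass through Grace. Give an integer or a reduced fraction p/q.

Pairs whose geodesics pass through Grace — Cal–Zara: 1; Kofi–Zara: 1; Zara–Vikram: 1; Zara–Frank: 1; Zara–Farah: 1; Zara–Giulia: 1.
All other pairs contribute 0.
Summing the contributions gives betweenness(Grace) = 6.

6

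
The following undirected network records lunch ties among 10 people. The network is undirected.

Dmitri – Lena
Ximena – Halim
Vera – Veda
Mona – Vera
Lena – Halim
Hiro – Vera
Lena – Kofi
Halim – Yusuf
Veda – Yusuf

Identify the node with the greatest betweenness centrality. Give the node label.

Unnormalized betweenness of each node: Dmitri:0, Halim:23, Hiro:0, Kofi:0, Lena:15, Mona:0, Veda:18, Vera:15, Ximena:0, Yusuf:20.
Halim has the largest value, 23, making it the main broker — the node through which the most shortest paths run.

Halim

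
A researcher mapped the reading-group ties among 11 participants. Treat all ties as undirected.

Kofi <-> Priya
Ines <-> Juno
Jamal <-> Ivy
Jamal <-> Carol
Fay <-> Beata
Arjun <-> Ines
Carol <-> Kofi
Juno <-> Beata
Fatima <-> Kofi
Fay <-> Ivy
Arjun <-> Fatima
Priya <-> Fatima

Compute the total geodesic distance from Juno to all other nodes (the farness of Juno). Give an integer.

Distances from Juno: Arjun:2, Beata:1, Carol:5, Fatima:3, Fay:2, Ines:1, Ivy:3, Jamal:4, Kofi:4, Priya:4.
Sum = 2 + 1 + 5 + 3 + 2 + 1 + 3 + 4 + 4 + 4 = 29.

29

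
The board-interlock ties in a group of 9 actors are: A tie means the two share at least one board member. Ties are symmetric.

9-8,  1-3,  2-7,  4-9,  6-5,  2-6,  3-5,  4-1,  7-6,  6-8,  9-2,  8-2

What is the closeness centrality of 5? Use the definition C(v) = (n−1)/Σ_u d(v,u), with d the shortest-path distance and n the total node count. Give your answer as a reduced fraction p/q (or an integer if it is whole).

1/2

Distances from 5: 1:2, 2:2, 3:1, 4:3, 6:1, 7:2, 8:2, 9:3. Sum = 16.
n = 9, so closeness = 8/16 = 1/2.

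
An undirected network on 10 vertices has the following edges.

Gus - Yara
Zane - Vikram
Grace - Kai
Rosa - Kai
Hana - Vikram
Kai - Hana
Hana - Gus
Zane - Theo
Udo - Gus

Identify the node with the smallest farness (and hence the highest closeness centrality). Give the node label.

Farness (sum of distances to all others) for each node — Grace:28, Gus:20, Hana:16, Kai:20, Rosa:28, Theo:34, Udo:28, Vikram:20, Yara:28, Zane:26.
The smallest farness is 16, for Hana, so Hana has the highest closeness.

Hana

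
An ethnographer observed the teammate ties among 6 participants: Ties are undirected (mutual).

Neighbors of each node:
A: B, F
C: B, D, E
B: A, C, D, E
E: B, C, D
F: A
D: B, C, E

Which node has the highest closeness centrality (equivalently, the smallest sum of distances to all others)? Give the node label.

Farness (sum of distances to all others) for each node — A:8, B:6, C:8, D:8, E:8, F:12.
The smallest farness is 6, for B, so B has the highest closeness.

B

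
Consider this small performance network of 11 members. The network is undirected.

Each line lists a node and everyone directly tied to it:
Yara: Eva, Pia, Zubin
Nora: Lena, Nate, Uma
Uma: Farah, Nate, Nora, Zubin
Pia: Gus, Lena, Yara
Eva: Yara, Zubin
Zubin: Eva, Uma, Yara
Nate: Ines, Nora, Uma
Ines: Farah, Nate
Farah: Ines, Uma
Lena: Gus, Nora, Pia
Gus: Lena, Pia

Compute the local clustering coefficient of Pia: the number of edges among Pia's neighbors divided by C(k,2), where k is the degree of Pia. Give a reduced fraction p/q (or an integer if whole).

1/3

Pia's neighbors: Gus, Lena, and Yara (k = 3).
Possible neighbor pairs: C(3,2) = 3. Edges among them: Gus–Lena → e = 1.
Clustering(Pia) = 1/3.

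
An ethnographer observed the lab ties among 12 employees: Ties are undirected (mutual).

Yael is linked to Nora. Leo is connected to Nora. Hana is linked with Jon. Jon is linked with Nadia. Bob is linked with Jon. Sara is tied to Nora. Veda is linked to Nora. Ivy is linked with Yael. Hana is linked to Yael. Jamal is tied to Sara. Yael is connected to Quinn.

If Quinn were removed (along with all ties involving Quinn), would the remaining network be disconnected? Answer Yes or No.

Even without Quinn, every remaining node can still reach every other (the residual graph is connected), so Quinn is not a cut vertex.

No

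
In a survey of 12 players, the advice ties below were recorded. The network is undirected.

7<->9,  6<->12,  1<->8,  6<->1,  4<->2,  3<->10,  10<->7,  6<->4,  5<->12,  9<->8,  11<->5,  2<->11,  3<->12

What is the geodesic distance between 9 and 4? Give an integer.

One shortest route is 9 – 8 – 1 – 6 – 4, which uses 4 edges, and at distance 3 from 9 we only reach {3, 6}, which does not include 4. So d(9,4) = 4.

4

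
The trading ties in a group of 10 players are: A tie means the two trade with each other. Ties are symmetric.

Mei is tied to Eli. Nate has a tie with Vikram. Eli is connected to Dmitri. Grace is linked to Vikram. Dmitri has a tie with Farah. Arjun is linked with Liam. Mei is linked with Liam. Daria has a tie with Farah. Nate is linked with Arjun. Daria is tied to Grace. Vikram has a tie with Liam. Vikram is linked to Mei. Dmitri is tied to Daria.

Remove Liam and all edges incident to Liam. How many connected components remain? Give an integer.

1

Liam's neighbors (Arjun, Mei, and Vikram) remain reachable from one another through other ties, so the rest of the network stays in one piece.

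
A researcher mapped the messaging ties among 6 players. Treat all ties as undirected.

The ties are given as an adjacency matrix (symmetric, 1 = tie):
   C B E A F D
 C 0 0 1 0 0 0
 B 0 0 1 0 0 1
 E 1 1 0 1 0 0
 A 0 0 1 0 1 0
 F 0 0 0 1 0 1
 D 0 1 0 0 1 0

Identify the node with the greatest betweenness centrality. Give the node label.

E

Unnormalized betweenness of each node: A:2, B:2, C:0, D:1, E:5, F:1.
E has the largest value, 5, making it the main broker — the node through which the most shortest paths run.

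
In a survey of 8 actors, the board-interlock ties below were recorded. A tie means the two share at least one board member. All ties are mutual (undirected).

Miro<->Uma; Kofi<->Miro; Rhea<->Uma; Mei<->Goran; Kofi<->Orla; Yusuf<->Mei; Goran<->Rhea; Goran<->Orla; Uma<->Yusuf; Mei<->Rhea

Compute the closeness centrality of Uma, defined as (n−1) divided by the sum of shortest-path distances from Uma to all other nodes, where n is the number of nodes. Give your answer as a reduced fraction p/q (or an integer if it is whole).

7/12

Distances from Uma: Goran:2, Kofi:2, Mei:2, Miro:1, Orla:3, Rhea:1, Yusuf:1. Sum = 12.
n = 8, so closeness = 7/12.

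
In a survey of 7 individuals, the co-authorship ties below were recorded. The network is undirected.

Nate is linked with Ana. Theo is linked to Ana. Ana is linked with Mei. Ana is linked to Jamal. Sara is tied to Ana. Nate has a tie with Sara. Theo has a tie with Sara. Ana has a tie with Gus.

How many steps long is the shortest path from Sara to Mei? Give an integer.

2

One shortest route is Sara – Ana – Mei, which uses 2 edges, and Sara and Mei are not directly tied, so nothing shorter exists. So d(Sara,Mei) = 2.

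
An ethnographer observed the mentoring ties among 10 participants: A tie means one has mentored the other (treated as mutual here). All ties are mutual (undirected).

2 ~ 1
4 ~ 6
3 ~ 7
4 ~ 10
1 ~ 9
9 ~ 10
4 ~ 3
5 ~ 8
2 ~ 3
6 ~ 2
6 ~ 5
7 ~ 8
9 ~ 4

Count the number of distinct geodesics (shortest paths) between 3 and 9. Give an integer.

1

The shortest distance is 2, and the only length-2 path is 3–4–9. So there is exactly 1 shortest path.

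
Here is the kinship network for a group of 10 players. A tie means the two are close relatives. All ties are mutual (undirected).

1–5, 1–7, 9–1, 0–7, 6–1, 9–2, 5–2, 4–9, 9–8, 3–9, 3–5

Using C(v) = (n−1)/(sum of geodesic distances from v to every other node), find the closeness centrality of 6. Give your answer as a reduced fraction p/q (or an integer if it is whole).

Distances from 6: 0:3, 1:1, 2:3, 3:3, 4:3, 5:2, 7:2, 8:3, 9:2. Sum = 22.
n = 10, so closeness = 9/22.

9/22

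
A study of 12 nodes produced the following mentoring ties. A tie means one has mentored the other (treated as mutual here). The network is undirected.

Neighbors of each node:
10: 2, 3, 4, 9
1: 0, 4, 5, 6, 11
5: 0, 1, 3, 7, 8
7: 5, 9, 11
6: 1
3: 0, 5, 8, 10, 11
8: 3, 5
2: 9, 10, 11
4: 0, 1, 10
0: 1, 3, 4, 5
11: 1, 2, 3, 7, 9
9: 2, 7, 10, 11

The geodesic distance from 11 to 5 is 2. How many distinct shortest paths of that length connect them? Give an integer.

The shortest distance is 2. The length-2 paths are: 11–1–5; 11–7–5; 11–3–5.
That gives 3 distinct shortest paths.

3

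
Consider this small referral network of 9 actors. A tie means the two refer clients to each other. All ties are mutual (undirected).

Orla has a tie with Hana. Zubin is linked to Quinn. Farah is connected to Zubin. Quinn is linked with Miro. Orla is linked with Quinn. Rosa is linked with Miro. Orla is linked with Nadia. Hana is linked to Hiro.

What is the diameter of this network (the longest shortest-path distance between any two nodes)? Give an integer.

Eccentricity of each node (its greatest distance to any other): Farah:5, Hana:4, Hiro:5, Miro:4, Nadia:4, Orla:3, Quinn:3, Rosa:5, Zubin:4.
The maximum eccentricity is 5, realized for instance by the pair Farah–Hiro via Farah – Zubin – Quinn – Orla – Hana – Hiro. So the diameter is 5.

5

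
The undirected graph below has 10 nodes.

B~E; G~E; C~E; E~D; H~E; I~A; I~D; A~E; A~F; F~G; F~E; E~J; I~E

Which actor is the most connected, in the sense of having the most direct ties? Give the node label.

Degrees — A:3, B:1, C:1, D:2, E:9, F:3, G:2, H:1, I:3, J:1.
The maximum is 9, attained only by E.

E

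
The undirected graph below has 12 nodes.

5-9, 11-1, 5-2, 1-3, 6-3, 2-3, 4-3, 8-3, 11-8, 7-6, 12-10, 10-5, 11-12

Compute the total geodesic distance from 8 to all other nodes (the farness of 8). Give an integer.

Distances from 8: 1:2, 2:2, 3:1, 4:2, 5:3, 6:2, 7:3, 9:4, 10:3, 11:1, 12:2.
Sum = 2 + 2 + 1 + 2 + 3 + 2 + 3 + 4 + 3 + 1 + 2 = 25.

25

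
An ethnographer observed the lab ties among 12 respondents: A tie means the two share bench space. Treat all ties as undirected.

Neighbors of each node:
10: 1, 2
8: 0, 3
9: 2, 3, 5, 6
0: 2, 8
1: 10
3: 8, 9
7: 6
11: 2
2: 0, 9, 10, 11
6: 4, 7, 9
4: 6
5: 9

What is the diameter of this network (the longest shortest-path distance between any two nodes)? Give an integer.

5

Eccentricity of each node (its greatest distance to any other): 0:4, 1:5, 2:3, 3:4, 4:5, 5:4, 6:4, 7:5, 8:4, 9:3, 10:4, 11:4.
The maximum eccentricity is 5, realized for instance by the pair 4–1 via 4 – 6 – 9 – 2 – 10 – 1. So the diameter is 5.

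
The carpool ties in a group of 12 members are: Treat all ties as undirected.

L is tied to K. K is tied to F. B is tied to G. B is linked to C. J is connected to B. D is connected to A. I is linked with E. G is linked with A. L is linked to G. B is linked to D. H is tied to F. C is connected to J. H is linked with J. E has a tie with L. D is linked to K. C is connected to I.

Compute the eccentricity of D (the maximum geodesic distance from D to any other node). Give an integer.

3

Distances from D: A:1, B:1, C:2, E:3, F:2, G:2, H:3, I:3, J:2, K:1, L:2.
The largest is 3 (to I, H, and E), so the eccentricity of D is 3.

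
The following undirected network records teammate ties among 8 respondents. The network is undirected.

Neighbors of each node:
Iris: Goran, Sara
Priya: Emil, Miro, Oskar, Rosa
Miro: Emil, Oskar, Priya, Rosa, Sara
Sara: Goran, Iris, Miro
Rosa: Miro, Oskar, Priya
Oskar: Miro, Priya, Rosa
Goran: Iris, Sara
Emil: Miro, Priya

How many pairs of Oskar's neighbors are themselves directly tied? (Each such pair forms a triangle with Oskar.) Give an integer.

Oskar's neighbors: Miro, Priya, and Rosa.
Neighbor pairs that are themselves tied: Oskar–Miro–Priya; Oskar–Miro–Rosa; Oskar–Priya–Rosa. Each forms one triangle with Oskar, for 3 in total.

3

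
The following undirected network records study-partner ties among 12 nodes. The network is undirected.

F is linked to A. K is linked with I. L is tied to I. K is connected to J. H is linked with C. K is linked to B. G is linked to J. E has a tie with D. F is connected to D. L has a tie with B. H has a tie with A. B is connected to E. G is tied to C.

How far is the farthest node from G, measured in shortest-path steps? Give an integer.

Distances from G: A:3, B:3, C:1, D:5, E:4, F:4, H:2, I:3, J:1, K:2, L:4.
The largest is 5 (to D), so the eccentricity of G is 5.

5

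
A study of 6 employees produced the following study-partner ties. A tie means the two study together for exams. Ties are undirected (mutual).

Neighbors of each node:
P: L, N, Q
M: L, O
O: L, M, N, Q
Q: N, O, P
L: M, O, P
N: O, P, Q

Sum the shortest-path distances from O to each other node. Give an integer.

6

Distances from O: L:1, M:1, N:1, P:2, Q:1.
Sum = 1 + 1 + 1 + 2 + 1 = 6.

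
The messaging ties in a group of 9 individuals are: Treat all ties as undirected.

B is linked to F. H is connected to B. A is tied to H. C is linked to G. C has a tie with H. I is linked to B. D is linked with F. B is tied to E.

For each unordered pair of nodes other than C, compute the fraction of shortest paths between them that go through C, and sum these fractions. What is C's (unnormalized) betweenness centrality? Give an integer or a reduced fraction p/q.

Pairs whose geodesics pass through C — G–E: 1; G–F: 1; G–B: 1; G–I: 1; G–D: 1; G–A: 1; G–H: 1.
All other pairs contribute 0.
Summing the contributions gives betweenness(C) = 7.

7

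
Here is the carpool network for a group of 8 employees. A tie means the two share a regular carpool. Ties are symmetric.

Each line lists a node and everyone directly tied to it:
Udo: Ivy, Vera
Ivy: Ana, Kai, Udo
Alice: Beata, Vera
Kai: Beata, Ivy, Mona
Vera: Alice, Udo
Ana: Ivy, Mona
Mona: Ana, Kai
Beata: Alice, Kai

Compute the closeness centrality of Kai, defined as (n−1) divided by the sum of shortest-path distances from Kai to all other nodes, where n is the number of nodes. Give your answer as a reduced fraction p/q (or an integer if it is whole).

Distances from Kai: Alice:2, Ana:2, Beata:1, Ivy:1, Mona:1, Udo:2, Vera:3. Sum = 12.
n = 8, so closeness = 7/12.

7/12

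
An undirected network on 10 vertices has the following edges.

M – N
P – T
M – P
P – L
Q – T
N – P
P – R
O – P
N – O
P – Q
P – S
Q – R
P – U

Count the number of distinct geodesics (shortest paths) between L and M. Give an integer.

The shortest distance is 2, and the only length-2 path is L–P–M. So there is exactly 1 shortest path.

1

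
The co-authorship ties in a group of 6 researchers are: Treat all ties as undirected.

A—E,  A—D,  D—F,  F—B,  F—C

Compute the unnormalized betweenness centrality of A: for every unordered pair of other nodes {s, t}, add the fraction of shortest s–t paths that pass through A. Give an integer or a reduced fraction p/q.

Pairs whose geodesics pass through A — F–E: 1; B–E: 1; D–E: 1; C–E: 1.
All other pairs contribute 0.
Summing the contributions gives betweenness(A) = 4.

4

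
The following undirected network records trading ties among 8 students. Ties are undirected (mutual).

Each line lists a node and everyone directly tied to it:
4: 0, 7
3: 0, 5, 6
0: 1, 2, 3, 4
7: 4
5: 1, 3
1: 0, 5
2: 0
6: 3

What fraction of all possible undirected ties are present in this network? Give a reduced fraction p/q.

2/7

There are 8 edges and 8 nodes, so the maximum possible is C(8,2) = 28.
Density = 8/28 = 2/7.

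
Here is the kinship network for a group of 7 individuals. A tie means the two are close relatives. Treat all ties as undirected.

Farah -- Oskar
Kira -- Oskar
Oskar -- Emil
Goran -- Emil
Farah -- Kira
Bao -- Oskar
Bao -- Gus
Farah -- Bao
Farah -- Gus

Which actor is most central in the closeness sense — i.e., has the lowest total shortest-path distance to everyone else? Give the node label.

Oskar

Farness (sum of distances to all others) for each node — Bao:10, Emil:11, Farah:9, Goran:16, Gus:13, Kira:11, Oskar:8.
The smallest farness is 8, for Oskar, so Oskar has the highest closeness.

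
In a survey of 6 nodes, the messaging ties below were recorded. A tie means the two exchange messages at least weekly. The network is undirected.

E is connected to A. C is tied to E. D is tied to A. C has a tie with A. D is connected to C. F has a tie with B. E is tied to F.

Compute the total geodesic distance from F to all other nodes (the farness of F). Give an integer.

Distances from F: A:2, B:1, C:2, D:3, E:1.
Sum = 2 + 1 + 2 + 3 + 1 = 9.

9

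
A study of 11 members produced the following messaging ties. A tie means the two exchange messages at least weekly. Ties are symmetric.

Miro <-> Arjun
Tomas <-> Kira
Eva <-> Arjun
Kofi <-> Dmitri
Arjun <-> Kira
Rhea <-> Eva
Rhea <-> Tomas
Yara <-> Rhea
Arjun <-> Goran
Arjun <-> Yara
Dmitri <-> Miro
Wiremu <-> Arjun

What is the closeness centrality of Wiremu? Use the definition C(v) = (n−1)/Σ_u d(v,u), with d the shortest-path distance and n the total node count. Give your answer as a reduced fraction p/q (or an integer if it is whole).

Distances from Wiremu: Arjun:1, Dmitri:3, Eva:2, Goran:2, Kira:2, Kofi:4, Miro:2, Rhea:3, Tomas:3, Yara:2. Sum = 24.
n = 11, so closeness = 10/24 = 5/12.

5/12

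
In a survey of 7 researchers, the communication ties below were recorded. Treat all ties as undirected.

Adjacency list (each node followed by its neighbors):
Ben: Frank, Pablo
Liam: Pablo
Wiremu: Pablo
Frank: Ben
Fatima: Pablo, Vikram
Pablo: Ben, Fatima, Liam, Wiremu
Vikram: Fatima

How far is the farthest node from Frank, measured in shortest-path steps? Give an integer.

Distances from Frank: Ben:1, Fatima:3, Liam:3, Pablo:2, Vikram:4, Wiremu:3.
The largest is 4 (to Vikram), so the eccentricity of Frank is 4.

4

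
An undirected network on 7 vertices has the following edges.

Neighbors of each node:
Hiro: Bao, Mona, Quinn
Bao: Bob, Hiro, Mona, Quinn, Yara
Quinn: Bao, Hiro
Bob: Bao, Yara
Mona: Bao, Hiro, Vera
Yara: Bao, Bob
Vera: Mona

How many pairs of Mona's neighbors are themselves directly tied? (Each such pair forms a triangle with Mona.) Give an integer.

1

Mona's neighbors: Bao, Hiro, and Vera.
Neighbor pairs that are themselves tied: Mona–Bao–Hiro. Each forms one triangle with Mona, for 1 in total.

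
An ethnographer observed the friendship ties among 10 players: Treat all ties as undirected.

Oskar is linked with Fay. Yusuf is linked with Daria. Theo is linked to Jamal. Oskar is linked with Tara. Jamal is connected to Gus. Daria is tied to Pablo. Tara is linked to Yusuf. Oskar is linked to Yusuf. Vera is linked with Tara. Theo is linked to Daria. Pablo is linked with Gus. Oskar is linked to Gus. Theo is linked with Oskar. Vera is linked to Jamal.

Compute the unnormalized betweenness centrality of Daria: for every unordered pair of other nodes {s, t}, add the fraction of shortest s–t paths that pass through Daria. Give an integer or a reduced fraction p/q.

13/4

Pairs whose geodesics pass through Daria — Tara–Pablo: 1/2; Pablo–Theo: 1; Pablo–Yusuf: 1; Theo–Yusuf: 1/2; Yusuf–Jamal: 1/4.
All other pairs contribute 0.
Summing the contributions gives betweenness(Daria) = 13/4.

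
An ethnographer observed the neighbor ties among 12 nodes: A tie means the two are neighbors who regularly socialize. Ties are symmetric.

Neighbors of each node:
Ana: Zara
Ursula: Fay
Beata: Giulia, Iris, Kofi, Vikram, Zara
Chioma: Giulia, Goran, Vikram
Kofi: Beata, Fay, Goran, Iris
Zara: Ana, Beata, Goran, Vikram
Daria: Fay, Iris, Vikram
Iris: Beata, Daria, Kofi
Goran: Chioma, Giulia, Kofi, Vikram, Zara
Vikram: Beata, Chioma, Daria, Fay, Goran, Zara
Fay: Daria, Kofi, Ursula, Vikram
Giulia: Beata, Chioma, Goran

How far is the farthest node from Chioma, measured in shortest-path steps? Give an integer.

3

Distances from Chioma: Ana:3, Beata:2, Daria:2, Fay:2, Giulia:1, Goran:1, Iris:3, Kofi:2, Ursula:3, Vikram:1, Zara:2.
The largest is 3 (to Ana, Iris, and Ursula), so the eccentricity of Chioma is 3.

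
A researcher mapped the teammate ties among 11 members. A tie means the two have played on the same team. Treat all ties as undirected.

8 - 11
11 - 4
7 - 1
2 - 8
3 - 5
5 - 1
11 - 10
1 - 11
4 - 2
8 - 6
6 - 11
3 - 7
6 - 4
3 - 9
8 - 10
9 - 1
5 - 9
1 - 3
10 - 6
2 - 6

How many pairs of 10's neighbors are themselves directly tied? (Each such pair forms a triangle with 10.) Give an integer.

10's neighbors: 6, 8, and 11.
Neighbor pairs that are themselves tied: 10–6–8; 10–6–11; 10–8–11. Each forms one triangle with 10, for 3 in total.

3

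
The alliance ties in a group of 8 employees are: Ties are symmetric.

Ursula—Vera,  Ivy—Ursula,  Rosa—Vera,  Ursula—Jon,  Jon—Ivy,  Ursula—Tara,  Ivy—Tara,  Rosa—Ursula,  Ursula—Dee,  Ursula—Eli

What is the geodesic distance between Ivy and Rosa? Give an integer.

One shortest route is Ivy – Ursula – Rosa, which uses 2 edges, and Ivy and Rosa are not directly tied, so nothing shorter exists. So d(Ivy,Rosa) = 2.

2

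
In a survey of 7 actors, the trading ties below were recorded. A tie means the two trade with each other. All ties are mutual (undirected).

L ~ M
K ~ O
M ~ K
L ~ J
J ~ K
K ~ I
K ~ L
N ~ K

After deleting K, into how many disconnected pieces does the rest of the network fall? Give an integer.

4

Without K, the remaining ties split the others into: {J, L, M}; {O}; {I}; {N}.
That's 4 separate components.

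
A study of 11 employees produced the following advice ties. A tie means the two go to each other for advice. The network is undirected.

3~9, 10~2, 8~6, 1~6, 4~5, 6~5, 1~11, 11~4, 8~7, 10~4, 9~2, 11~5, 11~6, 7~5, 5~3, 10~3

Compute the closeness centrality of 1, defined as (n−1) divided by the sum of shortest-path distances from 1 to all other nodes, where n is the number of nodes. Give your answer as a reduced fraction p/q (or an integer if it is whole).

Distances from 1: 2:4, 3:3, 4:2, 5:2, 6:1, 7:3, 8:2, 9:4, 10:3, 11:1. Sum = 25.
n = 11, so closeness = 10/25 = 2/5.

2/5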